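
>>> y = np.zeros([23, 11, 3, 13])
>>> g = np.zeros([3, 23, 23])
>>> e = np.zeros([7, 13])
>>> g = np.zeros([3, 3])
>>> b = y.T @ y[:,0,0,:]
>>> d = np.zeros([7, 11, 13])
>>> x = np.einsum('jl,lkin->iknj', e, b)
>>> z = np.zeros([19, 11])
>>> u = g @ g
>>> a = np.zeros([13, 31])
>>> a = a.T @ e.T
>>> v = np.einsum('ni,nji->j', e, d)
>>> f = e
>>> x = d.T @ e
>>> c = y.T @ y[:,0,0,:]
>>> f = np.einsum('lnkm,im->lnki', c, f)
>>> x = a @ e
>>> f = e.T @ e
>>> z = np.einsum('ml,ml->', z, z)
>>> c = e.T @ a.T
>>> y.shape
(23, 11, 3, 13)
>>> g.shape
(3, 3)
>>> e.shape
(7, 13)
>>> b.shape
(13, 3, 11, 13)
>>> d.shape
(7, 11, 13)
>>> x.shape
(31, 13)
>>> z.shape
()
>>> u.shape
(3, 3)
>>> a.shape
(31, 7)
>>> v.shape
(11,)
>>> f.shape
(13, 13)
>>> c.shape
(13, 31)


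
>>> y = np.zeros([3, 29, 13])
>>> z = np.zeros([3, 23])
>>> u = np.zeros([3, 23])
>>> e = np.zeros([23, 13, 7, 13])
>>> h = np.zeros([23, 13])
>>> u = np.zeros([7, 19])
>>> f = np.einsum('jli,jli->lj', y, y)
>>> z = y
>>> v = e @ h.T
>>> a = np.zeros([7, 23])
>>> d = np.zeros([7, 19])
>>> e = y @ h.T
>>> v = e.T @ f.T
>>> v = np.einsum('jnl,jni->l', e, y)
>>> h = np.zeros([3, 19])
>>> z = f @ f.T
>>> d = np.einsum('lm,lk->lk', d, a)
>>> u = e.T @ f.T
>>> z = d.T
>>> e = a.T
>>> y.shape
(3, 29, 13)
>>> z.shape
(23, 7)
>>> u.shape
(23, 29, 29)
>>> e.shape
(23, 7)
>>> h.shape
(3, 19)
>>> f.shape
(29, 3)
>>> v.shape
(23,)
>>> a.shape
(7, 23)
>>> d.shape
(7, 23)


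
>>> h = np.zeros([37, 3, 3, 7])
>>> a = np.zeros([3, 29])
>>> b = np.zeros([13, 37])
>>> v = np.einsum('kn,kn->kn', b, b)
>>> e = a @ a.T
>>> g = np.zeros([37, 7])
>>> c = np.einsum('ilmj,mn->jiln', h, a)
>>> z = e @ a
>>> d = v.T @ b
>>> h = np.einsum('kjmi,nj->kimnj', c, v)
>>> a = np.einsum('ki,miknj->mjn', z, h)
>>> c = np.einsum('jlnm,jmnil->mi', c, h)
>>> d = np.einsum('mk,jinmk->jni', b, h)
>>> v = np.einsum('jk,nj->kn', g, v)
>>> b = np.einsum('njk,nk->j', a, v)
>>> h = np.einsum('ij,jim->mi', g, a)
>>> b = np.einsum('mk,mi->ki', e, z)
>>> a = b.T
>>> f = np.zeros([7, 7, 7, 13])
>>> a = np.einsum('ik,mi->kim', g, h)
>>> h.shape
(13, 37)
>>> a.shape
(7, 37, 13)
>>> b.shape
(3, 29)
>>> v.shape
(7, 13)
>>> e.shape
(3, 3)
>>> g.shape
(37, 7)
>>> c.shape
(29, 13)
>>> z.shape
(3, 29)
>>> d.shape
(7, 3, 29)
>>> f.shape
(7, 7, 7, 13)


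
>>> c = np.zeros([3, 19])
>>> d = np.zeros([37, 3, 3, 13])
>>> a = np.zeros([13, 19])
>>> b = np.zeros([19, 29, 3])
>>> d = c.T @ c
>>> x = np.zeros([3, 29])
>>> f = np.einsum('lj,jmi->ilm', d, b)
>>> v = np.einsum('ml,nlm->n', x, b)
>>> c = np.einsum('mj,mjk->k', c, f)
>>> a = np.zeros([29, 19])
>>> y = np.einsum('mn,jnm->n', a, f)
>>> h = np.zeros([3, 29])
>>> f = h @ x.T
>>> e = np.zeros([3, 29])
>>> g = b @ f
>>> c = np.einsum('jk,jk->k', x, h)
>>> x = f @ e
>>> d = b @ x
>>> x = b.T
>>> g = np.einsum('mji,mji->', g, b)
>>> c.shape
(29,)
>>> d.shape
(19, 29, 29)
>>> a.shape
(29, 19)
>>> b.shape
(19, 29, 3)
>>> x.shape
(3, 29, 19)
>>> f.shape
(3, 3)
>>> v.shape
(19,)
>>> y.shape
(19,)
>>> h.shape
(3, 29)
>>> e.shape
(3, 29)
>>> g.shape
()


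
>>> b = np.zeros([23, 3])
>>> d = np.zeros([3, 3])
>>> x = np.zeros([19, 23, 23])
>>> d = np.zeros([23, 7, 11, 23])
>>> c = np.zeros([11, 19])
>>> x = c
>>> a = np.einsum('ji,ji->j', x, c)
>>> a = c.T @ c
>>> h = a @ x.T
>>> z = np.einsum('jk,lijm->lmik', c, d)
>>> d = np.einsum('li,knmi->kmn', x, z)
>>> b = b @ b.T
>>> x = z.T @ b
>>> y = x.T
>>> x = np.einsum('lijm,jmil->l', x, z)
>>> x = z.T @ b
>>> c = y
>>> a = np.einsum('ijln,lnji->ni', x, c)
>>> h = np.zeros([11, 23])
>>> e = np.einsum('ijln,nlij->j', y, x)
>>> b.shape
(23, 23)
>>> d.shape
(23, 7, 23)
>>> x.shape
(19, 7, 23, 23)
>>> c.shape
(23, 23, 7, 19)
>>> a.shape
(23, 19)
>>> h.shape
(11, 23)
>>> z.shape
(23, 23, 7, 19)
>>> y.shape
(23, 23, 7, 19)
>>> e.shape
(23,)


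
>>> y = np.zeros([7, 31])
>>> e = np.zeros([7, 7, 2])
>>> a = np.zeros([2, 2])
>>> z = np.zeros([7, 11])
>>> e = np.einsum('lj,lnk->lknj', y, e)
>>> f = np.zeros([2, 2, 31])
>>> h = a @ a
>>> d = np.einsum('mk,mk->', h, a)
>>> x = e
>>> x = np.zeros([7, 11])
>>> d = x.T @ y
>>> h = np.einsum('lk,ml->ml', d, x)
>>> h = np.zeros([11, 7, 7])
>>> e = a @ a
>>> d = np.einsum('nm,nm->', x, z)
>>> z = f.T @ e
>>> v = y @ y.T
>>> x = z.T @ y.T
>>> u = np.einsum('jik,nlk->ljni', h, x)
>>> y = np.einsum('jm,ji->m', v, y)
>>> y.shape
(7,)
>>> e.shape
(2, 2)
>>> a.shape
(2, 2)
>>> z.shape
(31, 2, 2)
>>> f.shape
(2, 2, 31)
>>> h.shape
(11, 7, 7)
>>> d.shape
()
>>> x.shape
(2, 2, 7)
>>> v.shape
(7, 7)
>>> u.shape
(2, 11, 2, 7)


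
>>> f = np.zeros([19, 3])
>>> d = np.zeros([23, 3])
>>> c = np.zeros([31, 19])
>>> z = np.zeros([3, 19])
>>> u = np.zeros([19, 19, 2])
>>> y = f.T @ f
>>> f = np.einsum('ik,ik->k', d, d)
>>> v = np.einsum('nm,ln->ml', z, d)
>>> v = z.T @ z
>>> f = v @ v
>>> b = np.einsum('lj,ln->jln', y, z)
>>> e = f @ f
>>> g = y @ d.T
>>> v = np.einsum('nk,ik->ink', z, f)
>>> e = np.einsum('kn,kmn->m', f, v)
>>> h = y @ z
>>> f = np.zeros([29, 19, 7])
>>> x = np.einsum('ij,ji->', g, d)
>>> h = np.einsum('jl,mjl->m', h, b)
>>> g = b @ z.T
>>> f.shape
(29, 19, 7)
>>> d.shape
(23, 3)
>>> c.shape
(31, 19)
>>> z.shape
(3, 19)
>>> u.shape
(19, 19, 2)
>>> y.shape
(3, 3)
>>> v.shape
(19, 3, 19)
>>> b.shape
(3, 3, 19)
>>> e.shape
(3,)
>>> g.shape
(3, 3, 3)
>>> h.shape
(3,)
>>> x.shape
()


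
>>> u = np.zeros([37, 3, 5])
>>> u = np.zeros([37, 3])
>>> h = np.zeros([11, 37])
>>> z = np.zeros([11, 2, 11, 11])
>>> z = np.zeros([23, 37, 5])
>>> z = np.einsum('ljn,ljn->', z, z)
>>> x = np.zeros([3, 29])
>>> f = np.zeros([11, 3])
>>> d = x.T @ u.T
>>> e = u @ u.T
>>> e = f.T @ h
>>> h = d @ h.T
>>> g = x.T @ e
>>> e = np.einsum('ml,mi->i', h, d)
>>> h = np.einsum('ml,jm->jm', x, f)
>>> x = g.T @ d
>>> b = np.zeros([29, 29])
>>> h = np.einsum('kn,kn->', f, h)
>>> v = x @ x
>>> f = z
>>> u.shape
(37, 3)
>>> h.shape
()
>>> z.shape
()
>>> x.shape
(37, 37)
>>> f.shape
()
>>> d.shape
(29, 37)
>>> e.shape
(37,)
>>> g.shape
(29, 37)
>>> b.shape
(29, 29)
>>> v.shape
(37, 37)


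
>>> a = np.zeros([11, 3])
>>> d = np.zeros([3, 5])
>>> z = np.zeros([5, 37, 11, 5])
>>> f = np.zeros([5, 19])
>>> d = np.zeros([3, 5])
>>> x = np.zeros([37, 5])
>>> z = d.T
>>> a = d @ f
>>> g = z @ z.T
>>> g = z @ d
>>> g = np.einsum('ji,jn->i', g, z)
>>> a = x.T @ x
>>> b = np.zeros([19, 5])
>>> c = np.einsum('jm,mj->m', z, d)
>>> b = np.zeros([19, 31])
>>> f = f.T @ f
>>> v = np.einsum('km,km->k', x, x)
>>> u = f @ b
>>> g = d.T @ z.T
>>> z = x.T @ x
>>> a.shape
(5, 5)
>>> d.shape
(3, 5)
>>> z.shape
(5, 5)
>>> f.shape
(19, 19)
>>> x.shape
(37, 5)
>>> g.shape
(5, 5)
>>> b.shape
(19, 31)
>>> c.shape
(3,)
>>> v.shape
(37,)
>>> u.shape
(19, 31)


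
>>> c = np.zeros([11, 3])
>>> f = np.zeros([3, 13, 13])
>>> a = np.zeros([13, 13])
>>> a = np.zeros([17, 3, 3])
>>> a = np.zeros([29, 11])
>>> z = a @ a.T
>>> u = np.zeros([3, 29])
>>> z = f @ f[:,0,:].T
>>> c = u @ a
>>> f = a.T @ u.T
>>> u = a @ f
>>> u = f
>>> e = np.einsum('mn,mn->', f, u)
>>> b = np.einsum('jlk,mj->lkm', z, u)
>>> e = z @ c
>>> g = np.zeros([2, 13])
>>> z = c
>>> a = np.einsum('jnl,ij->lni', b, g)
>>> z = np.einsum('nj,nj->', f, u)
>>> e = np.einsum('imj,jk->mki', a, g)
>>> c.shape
(3, 11)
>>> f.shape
(11, 3)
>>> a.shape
(11, 3, 2)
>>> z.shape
()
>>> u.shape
(11, 3)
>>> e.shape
(3, 13, 11)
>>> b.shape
(13, 3, 11)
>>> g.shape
(2, 13)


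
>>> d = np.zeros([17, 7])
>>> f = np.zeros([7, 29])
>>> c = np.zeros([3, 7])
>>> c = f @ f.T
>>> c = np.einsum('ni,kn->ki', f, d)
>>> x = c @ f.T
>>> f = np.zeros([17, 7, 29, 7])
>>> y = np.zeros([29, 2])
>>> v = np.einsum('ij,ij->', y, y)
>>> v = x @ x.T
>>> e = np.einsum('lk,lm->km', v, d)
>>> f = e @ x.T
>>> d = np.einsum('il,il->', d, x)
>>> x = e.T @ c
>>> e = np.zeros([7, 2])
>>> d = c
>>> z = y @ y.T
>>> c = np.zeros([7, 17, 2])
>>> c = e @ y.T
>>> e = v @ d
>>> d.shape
(17, 29)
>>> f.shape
(17, 17)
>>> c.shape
(7, 29)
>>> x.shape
(7, 29)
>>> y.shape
(29, 2)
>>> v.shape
(17, 17)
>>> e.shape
(17, 29)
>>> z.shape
(29, 29)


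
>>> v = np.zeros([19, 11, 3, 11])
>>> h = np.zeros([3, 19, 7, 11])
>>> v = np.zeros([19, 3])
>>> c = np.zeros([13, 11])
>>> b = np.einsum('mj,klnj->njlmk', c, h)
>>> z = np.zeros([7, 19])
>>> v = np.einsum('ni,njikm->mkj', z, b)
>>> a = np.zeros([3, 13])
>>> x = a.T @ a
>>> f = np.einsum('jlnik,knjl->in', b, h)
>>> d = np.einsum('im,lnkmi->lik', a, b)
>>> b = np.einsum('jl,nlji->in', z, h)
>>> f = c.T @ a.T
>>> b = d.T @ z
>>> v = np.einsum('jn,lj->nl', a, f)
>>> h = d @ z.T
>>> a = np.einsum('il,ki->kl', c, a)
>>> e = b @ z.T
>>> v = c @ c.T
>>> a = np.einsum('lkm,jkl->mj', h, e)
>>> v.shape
(13, 13)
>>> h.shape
(7, 3, 7)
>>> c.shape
(13, 11)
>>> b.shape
(19, 3, 19)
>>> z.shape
(7, 19)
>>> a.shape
(7, 19)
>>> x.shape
(13, 13)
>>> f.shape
(11, 3)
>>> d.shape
(7, 3, 19)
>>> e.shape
(19, 3, 7)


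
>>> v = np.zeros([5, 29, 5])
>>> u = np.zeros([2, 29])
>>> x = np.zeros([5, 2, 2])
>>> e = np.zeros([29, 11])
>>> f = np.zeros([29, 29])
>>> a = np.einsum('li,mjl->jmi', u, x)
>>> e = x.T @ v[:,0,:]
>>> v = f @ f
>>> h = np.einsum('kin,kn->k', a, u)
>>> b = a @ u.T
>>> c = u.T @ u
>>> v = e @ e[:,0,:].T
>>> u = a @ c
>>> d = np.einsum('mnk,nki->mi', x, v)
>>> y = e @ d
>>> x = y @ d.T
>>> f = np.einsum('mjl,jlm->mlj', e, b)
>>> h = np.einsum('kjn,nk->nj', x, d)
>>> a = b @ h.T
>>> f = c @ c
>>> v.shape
(2, 2, 2)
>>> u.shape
(2, 5, 29)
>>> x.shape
(2, 2, 5)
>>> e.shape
(2, 2, 5)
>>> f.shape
(29, 29)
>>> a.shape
(2, 5, 5)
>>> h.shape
(5, 2)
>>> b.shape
(2, 5, 2)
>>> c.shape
(29, 29)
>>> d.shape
(5, 2)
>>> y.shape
(2, 2, 2)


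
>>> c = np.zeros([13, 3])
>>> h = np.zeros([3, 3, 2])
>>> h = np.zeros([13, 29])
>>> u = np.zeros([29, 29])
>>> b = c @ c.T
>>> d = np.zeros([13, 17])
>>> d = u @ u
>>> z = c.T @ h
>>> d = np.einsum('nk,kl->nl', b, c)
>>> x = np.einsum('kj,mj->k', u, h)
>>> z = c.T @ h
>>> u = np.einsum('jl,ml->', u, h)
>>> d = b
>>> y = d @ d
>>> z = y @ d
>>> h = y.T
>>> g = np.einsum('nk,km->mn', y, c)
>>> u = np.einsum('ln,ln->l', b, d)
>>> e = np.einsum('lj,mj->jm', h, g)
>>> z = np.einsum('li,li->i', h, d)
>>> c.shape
(13, 3)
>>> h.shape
(13, 13)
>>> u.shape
(13,)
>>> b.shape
(13, 13)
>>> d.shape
(13, 13)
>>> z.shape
(13,)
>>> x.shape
(29,)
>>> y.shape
(13, 13)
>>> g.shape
(3, 13)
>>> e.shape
(13, 3)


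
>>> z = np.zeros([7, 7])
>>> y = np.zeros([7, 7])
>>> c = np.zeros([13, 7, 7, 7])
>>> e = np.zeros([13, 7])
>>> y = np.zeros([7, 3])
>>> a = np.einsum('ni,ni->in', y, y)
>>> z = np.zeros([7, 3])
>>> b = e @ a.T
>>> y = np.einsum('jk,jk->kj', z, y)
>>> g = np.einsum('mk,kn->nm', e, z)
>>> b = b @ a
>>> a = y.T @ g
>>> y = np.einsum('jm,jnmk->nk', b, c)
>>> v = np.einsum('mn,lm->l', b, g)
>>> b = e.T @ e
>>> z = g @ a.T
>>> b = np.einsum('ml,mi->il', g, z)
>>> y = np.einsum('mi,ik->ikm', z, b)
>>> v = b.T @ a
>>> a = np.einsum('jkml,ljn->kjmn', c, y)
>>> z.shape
(3, 7)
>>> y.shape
(7, 13, 3)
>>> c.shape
(13, 7, 7, 7)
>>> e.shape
(13, 7)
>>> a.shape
(7, 13, 7, 3)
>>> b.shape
(7, 13)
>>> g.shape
(3, 13)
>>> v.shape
(13, 13)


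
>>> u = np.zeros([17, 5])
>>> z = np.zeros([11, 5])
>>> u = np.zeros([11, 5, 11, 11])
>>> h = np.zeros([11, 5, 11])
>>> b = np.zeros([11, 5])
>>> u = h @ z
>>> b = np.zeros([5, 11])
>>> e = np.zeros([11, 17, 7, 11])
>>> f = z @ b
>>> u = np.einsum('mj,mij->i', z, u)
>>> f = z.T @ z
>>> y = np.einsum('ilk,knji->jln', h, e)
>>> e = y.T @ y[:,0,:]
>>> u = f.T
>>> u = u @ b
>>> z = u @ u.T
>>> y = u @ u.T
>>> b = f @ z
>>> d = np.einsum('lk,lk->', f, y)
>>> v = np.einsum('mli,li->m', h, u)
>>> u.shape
(5, 11)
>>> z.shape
(5, 5)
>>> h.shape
(11, 5, 11)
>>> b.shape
(5, 5)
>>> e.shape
(17, 5, 17)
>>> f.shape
(5, 5)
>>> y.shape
(5, 5)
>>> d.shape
()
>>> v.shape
(11,)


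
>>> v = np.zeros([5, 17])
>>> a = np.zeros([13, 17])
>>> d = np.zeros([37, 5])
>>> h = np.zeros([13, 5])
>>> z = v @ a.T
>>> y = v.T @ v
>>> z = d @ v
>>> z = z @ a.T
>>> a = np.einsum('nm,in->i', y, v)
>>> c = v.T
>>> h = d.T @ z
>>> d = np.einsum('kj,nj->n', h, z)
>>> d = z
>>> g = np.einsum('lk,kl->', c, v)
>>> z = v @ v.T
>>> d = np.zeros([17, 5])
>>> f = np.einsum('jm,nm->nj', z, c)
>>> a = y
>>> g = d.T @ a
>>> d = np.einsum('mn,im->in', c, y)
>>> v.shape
(5, 17)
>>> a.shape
(17, 17)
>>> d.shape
(17, 5)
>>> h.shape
(5, 13)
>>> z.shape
(5, 5)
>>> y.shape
(17, 17)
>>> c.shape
(17, 5)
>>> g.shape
(5, 17)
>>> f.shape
(17, 5)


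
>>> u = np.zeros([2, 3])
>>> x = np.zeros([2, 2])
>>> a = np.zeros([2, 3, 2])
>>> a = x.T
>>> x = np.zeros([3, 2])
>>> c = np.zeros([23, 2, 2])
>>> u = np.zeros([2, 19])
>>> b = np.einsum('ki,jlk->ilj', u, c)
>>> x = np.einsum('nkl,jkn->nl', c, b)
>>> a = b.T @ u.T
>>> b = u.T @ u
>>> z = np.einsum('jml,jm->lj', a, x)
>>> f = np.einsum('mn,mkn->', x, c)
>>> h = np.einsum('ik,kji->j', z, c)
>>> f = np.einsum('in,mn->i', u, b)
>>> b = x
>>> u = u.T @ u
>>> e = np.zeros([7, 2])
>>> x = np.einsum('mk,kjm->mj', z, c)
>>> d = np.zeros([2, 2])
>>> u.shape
(19, 19)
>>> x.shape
(2, 2)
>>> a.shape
(23, 2, 2)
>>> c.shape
(23, 2, 2)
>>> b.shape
(23, 2)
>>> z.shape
(2, 23)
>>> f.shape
(2,)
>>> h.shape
(2,)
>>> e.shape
(7, 2)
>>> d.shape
(2, 2)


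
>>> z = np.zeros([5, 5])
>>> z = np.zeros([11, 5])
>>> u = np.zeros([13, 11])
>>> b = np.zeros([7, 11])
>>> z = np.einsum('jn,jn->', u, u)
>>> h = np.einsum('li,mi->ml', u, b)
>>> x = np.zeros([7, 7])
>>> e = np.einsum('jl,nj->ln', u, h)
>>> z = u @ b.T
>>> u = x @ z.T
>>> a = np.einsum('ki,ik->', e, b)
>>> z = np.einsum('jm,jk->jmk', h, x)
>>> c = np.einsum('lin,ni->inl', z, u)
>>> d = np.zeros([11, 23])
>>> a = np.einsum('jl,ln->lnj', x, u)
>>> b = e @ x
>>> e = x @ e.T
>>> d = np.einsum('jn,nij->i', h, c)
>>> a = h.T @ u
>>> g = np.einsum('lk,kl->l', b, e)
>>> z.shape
(7, 13, 7)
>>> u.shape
(7, 13)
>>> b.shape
(11, 7)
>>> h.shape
(7, 13)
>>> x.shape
(7, 7)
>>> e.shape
(7, 11)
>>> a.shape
(13, 13)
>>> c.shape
(13, 7, 7)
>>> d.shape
(7,)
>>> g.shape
(11,)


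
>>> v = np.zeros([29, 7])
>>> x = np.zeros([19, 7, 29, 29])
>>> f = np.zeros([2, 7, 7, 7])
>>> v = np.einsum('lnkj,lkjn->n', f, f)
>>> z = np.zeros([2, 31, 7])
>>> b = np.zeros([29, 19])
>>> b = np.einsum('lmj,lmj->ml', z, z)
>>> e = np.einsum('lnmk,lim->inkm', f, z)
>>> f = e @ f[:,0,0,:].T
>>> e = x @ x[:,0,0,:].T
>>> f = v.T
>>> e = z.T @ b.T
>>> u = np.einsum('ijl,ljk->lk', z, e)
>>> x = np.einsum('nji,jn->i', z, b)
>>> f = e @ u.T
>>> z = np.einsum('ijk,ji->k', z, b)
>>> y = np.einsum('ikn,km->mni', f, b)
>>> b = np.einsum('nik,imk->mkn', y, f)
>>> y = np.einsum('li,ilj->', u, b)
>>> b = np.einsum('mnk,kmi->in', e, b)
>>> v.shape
(7,)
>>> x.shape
(7,)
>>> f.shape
(7, 31, 7)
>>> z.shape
(7,)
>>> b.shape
(2, 31)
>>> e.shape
(7, 31, 31)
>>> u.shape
(7, 31)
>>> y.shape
()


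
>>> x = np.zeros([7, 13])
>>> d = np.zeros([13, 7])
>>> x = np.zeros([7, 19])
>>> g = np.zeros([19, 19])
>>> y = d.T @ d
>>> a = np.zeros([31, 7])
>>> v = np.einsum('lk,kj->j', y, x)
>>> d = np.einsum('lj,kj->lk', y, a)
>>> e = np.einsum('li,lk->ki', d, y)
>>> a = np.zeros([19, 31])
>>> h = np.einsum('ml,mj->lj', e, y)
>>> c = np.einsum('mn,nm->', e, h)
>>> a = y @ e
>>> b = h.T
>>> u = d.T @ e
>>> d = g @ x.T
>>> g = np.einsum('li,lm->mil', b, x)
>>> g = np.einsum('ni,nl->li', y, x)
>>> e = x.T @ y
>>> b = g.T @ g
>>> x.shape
(7, 19)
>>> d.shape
(19, 7)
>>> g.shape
(19, 7)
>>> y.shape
(7, 7)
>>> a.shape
(7, 31)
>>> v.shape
(19,)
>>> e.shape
(19, 7)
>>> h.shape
(31, 7)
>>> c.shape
()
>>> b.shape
(7, 7)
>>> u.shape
(31, 31)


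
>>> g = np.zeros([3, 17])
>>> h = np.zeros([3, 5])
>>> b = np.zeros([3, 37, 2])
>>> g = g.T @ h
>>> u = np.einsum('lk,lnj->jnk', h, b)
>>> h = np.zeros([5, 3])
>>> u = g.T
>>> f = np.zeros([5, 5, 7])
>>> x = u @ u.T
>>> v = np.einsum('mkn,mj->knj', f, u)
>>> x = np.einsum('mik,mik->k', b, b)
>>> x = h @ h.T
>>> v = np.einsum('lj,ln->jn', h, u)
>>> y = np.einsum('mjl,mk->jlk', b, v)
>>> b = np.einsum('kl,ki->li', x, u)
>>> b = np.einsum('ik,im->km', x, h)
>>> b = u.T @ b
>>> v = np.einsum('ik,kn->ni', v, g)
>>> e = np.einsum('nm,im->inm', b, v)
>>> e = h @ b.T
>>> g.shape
(17, 5)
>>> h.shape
(5, 3)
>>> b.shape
(17, 3)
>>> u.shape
(5, 17)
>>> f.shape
(5, 5, 7)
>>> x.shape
(5, 5)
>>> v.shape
(5, 3)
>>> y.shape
(37, 2, 17)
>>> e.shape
(5, 17)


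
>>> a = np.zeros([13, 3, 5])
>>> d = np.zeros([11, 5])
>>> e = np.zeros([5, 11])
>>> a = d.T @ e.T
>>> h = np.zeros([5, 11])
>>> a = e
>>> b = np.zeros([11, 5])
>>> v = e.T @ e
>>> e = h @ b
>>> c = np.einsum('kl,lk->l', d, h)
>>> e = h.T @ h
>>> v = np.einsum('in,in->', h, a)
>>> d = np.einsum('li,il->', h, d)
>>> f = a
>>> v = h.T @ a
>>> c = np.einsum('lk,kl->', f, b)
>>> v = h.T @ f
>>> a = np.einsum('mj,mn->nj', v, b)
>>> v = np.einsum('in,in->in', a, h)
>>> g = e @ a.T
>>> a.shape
(5, 11)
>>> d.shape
()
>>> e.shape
(11, 11)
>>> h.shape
(5, 11)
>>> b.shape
(11, 5)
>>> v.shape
(5, 11)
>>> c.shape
()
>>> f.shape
(5, 11)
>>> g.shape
(11, 5)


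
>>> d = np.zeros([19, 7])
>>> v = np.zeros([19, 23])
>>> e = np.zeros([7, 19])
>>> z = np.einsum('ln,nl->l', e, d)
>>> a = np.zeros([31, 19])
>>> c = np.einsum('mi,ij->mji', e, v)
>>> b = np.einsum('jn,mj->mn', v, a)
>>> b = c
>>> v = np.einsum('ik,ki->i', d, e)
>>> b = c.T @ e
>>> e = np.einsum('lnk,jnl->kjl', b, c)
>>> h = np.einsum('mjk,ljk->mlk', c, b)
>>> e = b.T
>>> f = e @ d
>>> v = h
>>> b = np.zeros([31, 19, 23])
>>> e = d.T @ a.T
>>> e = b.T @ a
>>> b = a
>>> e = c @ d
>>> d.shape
(19, 7)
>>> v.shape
(7, 19, 19)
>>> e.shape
(7, 23, 7)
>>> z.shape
(7,)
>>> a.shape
(31, 19)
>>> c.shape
(7, 23, 19)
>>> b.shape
(31, 19)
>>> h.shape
(7, 19, 19)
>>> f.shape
(19, 23, 7)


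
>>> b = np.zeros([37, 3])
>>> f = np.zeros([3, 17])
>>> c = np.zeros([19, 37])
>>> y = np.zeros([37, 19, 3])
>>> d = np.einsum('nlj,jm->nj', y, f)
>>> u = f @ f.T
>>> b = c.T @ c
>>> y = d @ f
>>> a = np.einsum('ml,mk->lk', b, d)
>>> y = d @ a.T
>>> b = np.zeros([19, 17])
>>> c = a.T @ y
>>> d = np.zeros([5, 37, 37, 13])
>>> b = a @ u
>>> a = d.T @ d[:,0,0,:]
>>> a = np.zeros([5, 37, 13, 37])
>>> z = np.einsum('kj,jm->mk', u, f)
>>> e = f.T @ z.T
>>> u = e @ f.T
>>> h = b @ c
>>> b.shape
(37, 3)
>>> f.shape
(3, 17)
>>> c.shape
(3, 37)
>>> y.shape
(37, 37)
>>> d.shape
(5, 37, 37, 13)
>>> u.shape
(17, 3)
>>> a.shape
(5, 37, 13, 37)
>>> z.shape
(17, 3)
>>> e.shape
(17, 17)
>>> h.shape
(37, 37)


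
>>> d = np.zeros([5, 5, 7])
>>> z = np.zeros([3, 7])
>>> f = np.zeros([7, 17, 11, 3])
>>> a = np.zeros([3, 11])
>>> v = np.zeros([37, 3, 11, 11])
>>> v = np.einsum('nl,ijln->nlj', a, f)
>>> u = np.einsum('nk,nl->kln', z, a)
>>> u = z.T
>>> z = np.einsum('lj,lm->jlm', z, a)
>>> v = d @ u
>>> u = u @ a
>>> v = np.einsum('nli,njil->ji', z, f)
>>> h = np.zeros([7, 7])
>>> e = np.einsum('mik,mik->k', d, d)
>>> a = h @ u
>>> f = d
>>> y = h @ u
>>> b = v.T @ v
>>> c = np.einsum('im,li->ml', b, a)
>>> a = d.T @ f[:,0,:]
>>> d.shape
(5, 5, 7)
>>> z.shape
(7, 3, 11)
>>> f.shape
(5, 5, 7)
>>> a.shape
(7, 5, 7)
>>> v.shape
(17, 11)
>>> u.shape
(7, 11)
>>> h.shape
(7, 7)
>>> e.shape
(7,)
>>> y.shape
(7, 11)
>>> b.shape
(11, 11)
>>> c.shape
(11, 7)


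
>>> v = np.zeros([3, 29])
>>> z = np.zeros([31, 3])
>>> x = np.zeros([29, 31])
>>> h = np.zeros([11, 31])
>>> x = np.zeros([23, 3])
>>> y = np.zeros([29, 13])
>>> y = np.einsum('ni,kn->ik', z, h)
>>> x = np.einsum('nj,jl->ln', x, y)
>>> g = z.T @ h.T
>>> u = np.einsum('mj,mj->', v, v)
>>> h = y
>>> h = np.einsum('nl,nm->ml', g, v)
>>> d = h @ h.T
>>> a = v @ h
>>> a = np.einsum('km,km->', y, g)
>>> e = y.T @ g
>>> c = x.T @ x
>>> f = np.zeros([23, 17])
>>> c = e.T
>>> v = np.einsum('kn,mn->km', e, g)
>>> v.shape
(11, 3)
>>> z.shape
(31, 3)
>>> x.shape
(11, 23)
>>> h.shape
(29, 11)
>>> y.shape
(3, 11)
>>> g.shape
(3, 11)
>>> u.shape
()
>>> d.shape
(29, 29)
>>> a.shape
()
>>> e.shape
(11, 11)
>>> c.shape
(11, 11)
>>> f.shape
(23, 17)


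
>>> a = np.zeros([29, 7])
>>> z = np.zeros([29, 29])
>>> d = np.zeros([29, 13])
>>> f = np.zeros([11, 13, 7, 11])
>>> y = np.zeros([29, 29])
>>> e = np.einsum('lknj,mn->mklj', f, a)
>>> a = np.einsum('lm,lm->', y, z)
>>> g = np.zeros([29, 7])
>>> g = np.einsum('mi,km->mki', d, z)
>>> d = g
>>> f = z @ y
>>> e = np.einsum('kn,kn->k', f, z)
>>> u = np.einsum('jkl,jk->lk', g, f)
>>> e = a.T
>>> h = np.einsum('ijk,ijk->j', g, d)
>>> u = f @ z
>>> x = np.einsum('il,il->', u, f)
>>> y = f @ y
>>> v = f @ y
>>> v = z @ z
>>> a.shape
()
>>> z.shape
(29, 29)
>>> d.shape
(29, 29, 13)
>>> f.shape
(29, 29)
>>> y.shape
(29, 29)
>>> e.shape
()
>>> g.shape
(29, 29, 13)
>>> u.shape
(29, 29)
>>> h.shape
(29,)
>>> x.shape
()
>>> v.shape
(29, 29)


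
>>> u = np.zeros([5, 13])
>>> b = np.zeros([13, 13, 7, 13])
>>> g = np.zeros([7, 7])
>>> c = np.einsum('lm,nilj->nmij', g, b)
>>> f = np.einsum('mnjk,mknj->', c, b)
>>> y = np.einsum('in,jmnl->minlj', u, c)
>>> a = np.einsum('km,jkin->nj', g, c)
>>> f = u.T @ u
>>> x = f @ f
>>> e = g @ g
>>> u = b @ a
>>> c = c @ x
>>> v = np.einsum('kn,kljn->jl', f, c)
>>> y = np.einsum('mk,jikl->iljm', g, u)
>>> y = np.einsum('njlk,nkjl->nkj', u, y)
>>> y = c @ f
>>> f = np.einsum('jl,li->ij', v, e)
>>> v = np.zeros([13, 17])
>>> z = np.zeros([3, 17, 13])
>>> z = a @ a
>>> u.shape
(13, 13, 7, 13)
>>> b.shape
(13, 13, 7, 13)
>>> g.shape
(7, 7)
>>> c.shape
(13, 7, 13, 13)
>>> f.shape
(7, 13)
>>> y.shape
(13, 7, 13, 13)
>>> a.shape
(13, 13)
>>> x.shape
(13, 13)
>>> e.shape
(7, 7)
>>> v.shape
(13, 17)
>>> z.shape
(13, 13)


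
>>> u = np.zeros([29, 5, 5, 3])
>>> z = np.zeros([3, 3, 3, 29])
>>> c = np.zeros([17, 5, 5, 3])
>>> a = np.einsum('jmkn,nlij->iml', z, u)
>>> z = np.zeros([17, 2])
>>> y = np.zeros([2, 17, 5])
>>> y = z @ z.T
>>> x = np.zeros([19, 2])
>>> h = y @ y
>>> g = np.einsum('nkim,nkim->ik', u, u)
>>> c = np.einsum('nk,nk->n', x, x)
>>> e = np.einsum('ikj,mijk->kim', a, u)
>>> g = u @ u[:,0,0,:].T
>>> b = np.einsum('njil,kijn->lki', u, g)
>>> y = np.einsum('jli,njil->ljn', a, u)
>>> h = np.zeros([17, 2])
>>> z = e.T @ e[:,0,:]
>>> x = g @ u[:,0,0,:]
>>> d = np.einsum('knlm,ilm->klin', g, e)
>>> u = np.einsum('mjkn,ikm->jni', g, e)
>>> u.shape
(5, 29, 3)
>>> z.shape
(29, 5, 29)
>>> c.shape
(19,)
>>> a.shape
(5, 3, 5)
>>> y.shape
(3, 5, 29)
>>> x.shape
(29, 5, 5, 3)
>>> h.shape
(17, 2)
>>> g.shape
(29, 5, 5, 29)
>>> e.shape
(3, 5, 29)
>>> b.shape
(3, 29, 5)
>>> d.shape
(29, 5, 3, 5)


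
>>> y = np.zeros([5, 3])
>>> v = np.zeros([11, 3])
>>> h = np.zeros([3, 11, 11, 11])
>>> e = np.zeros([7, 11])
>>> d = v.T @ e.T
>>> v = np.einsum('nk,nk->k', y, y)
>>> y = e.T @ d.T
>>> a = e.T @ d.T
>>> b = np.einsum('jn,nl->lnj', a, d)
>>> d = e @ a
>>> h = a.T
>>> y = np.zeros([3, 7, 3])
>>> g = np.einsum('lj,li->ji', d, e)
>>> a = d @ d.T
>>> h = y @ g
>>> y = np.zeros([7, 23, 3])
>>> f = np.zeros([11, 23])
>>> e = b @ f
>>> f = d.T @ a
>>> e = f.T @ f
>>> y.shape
(7, 23, 3)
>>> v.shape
(3,)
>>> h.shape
(3, 7, 11)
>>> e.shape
(7, 7)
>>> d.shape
(7, 3)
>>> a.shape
(7, 7)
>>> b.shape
(7, 3, 11)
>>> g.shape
(3, 11)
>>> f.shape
(3, 7)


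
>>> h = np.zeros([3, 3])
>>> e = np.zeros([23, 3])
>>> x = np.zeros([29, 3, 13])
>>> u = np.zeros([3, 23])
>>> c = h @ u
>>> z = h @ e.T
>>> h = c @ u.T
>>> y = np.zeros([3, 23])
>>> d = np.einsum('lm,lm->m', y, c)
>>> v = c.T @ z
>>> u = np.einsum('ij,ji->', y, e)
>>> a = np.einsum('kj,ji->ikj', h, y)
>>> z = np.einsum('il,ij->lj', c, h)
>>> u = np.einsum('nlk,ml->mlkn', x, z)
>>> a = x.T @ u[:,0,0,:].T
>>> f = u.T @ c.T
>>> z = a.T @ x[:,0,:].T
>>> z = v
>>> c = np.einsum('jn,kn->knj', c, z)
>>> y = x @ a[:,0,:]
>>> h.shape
(3, 3)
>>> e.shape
(23, 3)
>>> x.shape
(29, 3, 13)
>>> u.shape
(23, 3, 13, 29)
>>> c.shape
(23, 23, 3)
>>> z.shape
(23, 23)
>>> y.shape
(29, 3, 23)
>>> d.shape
(23,)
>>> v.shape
(23, 23)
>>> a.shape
(13, 3, 23)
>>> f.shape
(29, 13, 3, 3)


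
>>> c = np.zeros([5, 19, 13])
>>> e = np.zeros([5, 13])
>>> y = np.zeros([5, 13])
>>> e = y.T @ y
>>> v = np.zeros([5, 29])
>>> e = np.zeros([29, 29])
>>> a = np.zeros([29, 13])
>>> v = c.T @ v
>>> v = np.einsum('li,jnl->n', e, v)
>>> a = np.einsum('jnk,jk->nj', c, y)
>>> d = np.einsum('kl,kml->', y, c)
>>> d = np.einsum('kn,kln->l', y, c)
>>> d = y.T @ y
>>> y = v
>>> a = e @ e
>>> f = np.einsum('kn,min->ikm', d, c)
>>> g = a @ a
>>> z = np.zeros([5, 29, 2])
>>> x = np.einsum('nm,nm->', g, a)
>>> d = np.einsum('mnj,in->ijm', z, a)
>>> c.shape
(5, 19, 13)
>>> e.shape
(29, 29)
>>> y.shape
(19,)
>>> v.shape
(19,)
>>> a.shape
(29, 29)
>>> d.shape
(29, 2, 5)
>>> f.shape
(19, 13, 5)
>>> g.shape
(29, 29)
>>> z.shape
(5, 29, 2)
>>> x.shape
()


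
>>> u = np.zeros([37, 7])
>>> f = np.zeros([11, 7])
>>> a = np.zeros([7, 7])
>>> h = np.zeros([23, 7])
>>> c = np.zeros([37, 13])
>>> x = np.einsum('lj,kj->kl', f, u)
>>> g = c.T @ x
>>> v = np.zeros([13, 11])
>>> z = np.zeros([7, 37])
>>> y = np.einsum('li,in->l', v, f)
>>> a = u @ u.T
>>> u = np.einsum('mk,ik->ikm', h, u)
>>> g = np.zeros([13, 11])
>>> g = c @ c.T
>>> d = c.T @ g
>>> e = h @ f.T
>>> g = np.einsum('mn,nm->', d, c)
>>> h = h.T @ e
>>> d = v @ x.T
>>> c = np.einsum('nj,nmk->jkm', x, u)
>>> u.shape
(37, 7, 23)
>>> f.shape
(11, 7)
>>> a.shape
(37, 37)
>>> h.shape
(7, 11)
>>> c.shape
(11, 23, 7)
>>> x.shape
(37, 11)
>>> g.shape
()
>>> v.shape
(13, 11)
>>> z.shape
(7, 37)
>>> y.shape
(13,)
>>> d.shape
(13, 37)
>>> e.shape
(23, 11)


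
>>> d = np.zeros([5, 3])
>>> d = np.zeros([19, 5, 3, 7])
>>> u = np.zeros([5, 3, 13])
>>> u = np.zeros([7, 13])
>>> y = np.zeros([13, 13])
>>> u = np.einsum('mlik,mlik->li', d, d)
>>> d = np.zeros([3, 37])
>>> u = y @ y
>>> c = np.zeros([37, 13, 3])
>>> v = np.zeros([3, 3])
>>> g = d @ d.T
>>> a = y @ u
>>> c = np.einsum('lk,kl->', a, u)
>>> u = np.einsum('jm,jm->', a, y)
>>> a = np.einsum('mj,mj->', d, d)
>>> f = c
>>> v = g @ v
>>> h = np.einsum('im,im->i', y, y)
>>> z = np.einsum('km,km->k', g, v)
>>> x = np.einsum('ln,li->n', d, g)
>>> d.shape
(3, 37)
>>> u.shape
()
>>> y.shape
(13, 13)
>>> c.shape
()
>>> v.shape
(3, 3)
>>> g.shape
(3, 3)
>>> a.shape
()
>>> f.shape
()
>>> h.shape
(13,)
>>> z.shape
(3,)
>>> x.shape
(37,)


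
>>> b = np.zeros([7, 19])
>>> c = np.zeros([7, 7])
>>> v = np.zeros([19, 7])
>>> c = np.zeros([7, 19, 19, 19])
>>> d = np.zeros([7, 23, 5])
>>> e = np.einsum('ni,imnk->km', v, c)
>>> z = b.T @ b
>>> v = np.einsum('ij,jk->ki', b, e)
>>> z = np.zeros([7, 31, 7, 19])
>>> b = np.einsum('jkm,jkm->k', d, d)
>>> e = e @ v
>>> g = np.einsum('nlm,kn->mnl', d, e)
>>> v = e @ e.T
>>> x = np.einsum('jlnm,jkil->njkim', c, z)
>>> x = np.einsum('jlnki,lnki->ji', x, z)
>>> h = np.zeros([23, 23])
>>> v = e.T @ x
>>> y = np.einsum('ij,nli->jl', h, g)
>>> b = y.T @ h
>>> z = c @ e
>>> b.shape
(7, 23)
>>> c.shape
(7, 19, 19, 19)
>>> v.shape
(7, 19)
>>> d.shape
(7, 23, 5)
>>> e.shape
(19, 7)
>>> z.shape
(7, 19, 19, 7)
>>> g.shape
(5, 7, 23)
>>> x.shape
(19, 19)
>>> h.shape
(23, 23)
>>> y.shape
(23, 7)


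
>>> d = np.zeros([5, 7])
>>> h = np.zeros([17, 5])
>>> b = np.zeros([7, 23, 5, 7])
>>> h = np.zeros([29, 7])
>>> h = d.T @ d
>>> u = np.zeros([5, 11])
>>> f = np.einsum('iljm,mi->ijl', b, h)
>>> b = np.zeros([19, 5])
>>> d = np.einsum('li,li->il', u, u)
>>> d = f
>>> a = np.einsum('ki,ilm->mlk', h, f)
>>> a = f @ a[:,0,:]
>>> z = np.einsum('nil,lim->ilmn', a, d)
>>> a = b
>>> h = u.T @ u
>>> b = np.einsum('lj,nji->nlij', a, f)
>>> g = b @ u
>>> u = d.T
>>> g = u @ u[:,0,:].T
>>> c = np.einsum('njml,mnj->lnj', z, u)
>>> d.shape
(7, 5, 23)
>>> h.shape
(11, 11)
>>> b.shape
(7, 19, 23, 5)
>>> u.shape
(23, 5, 7)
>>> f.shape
(7, 5, 23)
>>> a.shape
(19, 5)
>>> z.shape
(5, 7, 23, 7)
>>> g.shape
(23, 5, 23)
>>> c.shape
(7, 5, 7)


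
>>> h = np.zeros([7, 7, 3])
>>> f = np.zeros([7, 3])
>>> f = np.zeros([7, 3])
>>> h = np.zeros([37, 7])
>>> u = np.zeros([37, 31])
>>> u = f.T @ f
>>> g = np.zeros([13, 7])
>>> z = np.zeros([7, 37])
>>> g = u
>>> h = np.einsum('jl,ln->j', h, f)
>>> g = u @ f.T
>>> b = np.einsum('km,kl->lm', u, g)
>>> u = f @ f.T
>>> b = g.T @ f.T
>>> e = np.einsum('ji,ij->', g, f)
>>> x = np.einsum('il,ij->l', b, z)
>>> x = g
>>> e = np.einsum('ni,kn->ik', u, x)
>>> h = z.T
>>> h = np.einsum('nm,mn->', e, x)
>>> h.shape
()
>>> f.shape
(7, 3)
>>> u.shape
(7, 7)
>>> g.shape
(3, 7)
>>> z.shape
(7, 37)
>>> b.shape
(7, 7)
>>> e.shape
(7, 3)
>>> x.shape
(3, 7)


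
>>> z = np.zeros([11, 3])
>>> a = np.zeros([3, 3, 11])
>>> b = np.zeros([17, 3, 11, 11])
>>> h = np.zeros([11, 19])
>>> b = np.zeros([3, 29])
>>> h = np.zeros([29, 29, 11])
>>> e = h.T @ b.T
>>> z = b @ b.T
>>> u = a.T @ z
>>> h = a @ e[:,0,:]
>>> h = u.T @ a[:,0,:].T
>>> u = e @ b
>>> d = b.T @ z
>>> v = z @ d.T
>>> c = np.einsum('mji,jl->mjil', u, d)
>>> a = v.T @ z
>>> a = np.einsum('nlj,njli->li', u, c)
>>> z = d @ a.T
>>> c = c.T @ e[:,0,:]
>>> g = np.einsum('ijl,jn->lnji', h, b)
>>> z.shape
(29, 29)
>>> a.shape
(29, 3)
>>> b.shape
(3, 29)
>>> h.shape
(3, 3, 3)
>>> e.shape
(11, 29, 3)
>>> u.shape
(11, 29, 29)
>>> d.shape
(29, 3)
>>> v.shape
(3, 29)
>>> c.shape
(3, 29, 29, 3)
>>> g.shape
(3, 29, 3, 3)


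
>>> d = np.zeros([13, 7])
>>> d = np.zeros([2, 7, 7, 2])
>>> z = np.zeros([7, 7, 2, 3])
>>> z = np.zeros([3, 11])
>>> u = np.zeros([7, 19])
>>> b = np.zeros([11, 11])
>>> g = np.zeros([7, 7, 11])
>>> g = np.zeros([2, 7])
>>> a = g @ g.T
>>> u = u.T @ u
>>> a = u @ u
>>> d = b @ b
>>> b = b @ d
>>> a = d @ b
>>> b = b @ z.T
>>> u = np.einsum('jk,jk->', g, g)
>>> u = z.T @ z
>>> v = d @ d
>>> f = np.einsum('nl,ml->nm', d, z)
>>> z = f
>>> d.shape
(11, 11)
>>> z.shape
(11, 3)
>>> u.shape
(11, 11)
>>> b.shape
(11, 3)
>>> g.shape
(2, 7)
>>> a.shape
(11, 11)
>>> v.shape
(11, 11)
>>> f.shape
(11, 3)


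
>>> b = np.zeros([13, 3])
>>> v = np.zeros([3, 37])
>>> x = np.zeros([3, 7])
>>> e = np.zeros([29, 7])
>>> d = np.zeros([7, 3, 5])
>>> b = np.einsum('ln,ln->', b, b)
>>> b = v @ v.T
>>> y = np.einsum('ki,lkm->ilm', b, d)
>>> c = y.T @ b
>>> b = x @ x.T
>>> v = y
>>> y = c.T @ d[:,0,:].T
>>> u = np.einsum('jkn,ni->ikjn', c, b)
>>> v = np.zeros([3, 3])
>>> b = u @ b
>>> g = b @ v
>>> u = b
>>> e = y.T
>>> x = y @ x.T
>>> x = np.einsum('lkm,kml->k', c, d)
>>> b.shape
(3, 7, 5, 3)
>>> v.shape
(3, 3)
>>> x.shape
(7,)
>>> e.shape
(7, 7, 3)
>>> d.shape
(7, 3, 5)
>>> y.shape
(3, 7, 7)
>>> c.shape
(5, 7, 3)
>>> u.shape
(3, 7, 5, 3)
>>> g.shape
(3, 7, 5, 3)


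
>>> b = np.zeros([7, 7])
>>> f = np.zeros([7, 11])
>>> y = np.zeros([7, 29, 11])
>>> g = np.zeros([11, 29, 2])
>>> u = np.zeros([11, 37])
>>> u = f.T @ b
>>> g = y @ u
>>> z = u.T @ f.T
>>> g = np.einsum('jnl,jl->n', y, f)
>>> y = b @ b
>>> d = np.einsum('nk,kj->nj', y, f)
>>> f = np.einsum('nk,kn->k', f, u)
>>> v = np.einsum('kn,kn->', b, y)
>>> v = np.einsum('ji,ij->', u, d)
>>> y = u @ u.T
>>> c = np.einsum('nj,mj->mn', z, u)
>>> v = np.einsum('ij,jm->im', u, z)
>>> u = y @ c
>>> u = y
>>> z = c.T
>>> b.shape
(7, 7)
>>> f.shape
(11,)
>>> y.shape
(11, 11)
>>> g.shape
(29,)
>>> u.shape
(11, 11)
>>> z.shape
(7, 11)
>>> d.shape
(7, 11)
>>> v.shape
(11, 7)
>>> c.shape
(11, 7)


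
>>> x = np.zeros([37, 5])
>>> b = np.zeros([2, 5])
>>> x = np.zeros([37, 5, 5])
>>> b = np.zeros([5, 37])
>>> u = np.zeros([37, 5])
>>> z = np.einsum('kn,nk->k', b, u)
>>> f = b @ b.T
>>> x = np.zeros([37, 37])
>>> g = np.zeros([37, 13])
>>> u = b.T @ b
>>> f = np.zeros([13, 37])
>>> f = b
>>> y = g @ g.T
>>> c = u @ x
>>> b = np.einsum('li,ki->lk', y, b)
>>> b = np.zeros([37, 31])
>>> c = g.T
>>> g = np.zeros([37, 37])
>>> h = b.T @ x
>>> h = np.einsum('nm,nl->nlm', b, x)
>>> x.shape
(37, 37)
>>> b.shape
(37, 31)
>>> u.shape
(37, 37)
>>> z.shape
(5,)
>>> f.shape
(5, 37)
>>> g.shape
(37, 37)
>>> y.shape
(37, 37)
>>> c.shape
(13, 37)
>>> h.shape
(37, 37, 31)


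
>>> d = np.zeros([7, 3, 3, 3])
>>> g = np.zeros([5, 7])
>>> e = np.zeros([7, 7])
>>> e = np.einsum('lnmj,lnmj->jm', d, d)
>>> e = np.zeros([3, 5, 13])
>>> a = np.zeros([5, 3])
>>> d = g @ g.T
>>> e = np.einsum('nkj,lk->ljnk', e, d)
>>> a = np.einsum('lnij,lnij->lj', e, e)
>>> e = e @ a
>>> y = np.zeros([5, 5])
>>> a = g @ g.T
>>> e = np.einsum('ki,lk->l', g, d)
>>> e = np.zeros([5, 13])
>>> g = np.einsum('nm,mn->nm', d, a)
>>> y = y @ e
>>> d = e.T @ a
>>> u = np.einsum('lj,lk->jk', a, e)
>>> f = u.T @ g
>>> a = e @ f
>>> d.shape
(13, 5)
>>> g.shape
(5, 5)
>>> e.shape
(5, 13)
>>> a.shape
(5, 5)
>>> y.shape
(5, 13)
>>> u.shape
(5, 13)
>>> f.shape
(13, 5)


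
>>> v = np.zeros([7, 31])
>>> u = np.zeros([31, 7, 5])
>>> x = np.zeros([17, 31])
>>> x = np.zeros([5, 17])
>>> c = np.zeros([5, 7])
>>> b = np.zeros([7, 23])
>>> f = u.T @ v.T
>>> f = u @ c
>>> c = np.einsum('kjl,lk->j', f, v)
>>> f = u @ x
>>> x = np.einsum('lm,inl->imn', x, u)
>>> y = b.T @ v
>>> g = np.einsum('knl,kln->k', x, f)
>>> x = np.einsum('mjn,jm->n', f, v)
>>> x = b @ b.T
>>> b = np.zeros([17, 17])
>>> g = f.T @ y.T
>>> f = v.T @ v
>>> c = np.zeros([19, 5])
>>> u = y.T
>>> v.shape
(7, 31)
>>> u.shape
(31, 23)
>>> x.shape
(7, 7)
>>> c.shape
(19, 5)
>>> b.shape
(17, 17)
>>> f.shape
(31, 31)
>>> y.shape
(23, 31)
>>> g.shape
(17, 7, 23)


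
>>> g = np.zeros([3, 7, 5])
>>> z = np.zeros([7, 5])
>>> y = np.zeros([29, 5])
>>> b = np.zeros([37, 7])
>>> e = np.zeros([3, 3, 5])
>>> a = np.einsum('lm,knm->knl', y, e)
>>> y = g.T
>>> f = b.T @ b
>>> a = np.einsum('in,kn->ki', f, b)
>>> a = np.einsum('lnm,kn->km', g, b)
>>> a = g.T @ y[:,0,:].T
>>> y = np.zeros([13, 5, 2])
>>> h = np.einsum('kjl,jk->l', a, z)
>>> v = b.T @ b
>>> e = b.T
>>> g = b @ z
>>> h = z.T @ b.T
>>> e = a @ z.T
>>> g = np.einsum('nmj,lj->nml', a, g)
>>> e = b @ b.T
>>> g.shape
(5, 7, 37)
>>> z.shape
(7, 5)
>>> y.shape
(13, 5, 2)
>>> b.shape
(37, 7)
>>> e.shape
(37, 37)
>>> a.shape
(5, 7, 5)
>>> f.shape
(7, 7)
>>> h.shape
(5, 37)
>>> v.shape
(7, 7)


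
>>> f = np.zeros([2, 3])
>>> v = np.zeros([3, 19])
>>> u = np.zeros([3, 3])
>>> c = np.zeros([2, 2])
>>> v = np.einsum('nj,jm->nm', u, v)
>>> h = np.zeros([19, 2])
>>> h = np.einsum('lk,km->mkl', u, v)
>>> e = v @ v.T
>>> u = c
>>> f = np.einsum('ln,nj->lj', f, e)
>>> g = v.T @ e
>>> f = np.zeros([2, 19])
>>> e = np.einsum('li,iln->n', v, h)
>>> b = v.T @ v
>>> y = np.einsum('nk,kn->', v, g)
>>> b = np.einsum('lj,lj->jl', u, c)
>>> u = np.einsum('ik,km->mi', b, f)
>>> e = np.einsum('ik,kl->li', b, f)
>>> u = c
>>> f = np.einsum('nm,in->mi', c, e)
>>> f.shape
(2, 19)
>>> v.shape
(3, 19)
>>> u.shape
(2, 2)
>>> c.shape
(2, 2)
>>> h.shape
(19, 3, 3)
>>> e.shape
(19, 2)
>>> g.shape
(19, 3)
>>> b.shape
(2, 2)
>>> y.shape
()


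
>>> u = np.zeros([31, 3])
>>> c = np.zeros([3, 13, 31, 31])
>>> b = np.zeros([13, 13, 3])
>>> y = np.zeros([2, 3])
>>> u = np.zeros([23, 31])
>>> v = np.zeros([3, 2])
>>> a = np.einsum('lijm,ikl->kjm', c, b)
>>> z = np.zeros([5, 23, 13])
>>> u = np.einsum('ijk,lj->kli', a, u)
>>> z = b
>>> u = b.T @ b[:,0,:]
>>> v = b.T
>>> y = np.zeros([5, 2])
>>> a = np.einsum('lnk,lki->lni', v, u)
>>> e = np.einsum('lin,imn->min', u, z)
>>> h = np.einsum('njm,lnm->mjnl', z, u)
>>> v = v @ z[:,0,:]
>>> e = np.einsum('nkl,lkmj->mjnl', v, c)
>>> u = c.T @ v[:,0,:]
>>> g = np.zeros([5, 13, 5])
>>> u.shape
(31, 31, 13, 3)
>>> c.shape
(3, 13, 31, 31)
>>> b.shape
(13, 13, 3)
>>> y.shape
(5, 2)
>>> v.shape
(3, 13, 3)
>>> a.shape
(3, 13, 3)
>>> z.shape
(13, 13, 3)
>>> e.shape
(31, 31, 3, 3)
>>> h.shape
(3, 13, 13, 3)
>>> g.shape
(5, 13, 5)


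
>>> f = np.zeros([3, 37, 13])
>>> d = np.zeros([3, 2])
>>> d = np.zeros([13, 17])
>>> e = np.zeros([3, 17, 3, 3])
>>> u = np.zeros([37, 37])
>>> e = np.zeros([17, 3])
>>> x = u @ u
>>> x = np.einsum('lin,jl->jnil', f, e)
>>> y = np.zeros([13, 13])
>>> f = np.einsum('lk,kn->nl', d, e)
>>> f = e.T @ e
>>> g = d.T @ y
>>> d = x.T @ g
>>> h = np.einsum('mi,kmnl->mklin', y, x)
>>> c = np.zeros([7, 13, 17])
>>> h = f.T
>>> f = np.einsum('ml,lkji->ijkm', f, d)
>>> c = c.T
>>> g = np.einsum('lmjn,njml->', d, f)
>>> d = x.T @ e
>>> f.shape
(13, 13, 37, 3)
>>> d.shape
(3, 37, 13, 3)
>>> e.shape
(17, 3)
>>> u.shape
(37, 37)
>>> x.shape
(17, 13, 37, 3)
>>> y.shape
(13, 13)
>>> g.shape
()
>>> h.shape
(3, 3)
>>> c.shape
(17, 13, 7)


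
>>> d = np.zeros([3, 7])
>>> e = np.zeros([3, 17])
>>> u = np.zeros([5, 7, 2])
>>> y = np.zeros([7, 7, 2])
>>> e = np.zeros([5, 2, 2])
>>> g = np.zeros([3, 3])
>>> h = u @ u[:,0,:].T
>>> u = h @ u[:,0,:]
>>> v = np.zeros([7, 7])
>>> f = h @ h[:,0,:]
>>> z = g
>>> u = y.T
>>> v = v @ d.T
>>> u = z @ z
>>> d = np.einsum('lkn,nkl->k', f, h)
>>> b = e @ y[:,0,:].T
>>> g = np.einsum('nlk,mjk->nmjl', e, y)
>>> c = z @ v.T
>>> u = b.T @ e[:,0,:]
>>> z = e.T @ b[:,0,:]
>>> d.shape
(7,)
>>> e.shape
(5, 2, 2)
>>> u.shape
(7, 2, 2)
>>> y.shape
(7, 7, 2)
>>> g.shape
(5, 7, 7, 2)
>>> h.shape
(5, 7, 5)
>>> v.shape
(7, 3)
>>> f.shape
(5, 7, 5)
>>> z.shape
(2, 2, 7)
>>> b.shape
(5, 2, 7)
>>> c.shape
(3, 7)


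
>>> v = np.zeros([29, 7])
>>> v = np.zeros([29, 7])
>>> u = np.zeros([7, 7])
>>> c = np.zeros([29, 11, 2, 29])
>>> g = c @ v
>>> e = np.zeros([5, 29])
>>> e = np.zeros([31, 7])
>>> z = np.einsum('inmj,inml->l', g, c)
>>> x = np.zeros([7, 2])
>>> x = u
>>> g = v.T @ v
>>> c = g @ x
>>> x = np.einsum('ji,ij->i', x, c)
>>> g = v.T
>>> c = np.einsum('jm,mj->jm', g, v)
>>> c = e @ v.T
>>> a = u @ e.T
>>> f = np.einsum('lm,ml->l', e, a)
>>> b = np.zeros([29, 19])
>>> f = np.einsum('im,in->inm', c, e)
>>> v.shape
(29, 7)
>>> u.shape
(7, 7)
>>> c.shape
(31, 29)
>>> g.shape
(7, 29)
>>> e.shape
(31, 7)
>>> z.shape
(29,)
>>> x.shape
(7,)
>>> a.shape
(7, 31)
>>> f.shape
(31, 7, 29)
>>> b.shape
(29, 19)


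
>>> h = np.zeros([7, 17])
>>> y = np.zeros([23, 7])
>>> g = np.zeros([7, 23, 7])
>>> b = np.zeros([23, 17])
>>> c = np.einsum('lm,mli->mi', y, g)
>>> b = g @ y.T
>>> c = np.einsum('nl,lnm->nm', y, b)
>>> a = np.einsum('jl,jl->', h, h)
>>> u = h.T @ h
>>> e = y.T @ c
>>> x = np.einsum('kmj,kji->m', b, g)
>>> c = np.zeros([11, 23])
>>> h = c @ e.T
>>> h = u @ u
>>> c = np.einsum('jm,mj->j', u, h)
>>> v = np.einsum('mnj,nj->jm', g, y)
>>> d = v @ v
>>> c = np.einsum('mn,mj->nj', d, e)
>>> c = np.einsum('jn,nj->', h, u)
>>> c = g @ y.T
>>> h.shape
(17, 17)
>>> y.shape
(23, 7)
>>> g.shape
(7, 23, 7)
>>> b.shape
(7, 23, 23)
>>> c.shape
(7, 23, 23)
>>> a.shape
()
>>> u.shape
(17, 17)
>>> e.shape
(7, 23)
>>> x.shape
(23,)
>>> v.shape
(7, 7)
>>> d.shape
(7, 7)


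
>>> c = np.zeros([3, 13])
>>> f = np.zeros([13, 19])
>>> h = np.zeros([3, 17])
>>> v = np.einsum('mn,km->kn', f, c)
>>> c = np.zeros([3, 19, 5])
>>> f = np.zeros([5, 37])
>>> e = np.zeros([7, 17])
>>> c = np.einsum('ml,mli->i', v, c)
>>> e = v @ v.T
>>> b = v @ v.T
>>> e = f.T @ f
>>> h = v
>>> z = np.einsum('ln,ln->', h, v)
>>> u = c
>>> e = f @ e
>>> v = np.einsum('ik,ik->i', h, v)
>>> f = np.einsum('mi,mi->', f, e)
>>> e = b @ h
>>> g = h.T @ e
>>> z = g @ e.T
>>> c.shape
(5,)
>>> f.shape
()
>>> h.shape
(3, 19)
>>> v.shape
(3,)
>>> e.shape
(3, 19)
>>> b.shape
(3, 3)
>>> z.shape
(19, 3)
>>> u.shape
(5,)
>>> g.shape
(19, 19)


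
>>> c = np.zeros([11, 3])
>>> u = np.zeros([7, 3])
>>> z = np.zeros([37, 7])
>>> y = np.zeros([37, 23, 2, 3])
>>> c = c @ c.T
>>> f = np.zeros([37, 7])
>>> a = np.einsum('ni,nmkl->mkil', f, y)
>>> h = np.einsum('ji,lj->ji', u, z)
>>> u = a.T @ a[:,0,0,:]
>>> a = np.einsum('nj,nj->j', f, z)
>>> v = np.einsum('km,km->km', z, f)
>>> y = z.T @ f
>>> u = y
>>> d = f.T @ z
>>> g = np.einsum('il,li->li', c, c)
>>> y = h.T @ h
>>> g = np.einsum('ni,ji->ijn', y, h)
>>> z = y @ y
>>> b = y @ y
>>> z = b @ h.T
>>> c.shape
(11, 11)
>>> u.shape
(7, 7)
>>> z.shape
(3, 7)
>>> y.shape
(3, 3)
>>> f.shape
(37, 7)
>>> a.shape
(7,)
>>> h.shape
(7, 3)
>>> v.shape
(37, 7)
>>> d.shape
(7, 7)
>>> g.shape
(3, 7, 3)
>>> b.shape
(3, 3)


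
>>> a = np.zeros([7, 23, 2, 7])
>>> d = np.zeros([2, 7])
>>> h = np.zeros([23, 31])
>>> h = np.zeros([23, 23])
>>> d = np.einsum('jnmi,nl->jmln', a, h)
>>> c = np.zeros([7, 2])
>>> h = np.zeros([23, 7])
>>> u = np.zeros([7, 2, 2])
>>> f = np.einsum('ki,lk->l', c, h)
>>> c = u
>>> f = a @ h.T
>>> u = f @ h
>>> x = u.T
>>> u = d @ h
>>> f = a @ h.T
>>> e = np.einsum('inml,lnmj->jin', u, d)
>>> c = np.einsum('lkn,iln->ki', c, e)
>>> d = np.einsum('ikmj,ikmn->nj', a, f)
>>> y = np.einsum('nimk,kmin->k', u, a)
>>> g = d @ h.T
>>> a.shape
(7, 23, 2, 7)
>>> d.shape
(23, 7)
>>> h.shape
(23, 7)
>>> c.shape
(2, 23)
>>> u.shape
(7, 2, 23, 7)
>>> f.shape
(7, 23, 2, 23)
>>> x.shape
(7, 2, 23, 7)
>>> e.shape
(23, 7, 2)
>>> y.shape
(7,)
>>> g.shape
(23, 23)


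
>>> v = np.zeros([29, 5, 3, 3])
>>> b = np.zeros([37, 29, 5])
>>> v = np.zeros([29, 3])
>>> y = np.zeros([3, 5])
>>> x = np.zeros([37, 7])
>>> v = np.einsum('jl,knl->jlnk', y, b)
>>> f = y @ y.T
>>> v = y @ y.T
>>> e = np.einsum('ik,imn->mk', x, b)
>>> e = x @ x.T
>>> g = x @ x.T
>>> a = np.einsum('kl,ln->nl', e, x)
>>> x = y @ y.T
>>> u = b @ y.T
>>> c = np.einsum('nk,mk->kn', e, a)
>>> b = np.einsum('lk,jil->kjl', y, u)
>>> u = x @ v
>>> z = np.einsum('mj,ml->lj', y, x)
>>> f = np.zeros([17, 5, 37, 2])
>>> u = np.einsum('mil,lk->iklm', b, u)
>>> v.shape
(3, 3)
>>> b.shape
(5, 37, 3)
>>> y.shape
(3, 5)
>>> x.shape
(3, 3)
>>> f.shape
(17, 5, 37, 2)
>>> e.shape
(37, 37)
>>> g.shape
(37, 37)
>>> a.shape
(7, 37)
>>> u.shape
(37, 3, 3, 5)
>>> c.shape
(37, 37)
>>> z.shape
(3, 5)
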